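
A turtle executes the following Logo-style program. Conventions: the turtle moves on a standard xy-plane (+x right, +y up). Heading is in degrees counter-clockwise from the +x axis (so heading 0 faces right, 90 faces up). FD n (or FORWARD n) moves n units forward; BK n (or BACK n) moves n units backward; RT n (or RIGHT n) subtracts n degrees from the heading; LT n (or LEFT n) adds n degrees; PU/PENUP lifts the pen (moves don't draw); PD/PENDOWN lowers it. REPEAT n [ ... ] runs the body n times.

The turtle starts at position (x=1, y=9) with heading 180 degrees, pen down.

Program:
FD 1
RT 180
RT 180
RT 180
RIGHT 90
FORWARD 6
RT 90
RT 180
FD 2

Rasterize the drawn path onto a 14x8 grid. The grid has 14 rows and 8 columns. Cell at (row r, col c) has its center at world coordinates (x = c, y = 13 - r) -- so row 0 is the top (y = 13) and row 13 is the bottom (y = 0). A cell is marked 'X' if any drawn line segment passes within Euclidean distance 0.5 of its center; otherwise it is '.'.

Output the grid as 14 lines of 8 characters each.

Answer: ........
........
........
........
XX......
X.......
X.......
X.......
X.......
X.......
XXX.....
........
........
........

Derivation:
Segment 0: (1,9) -> (0,9)
Segment 1: (0,9) -> (0,3)
Segment 2: (0,3) -> (2,3)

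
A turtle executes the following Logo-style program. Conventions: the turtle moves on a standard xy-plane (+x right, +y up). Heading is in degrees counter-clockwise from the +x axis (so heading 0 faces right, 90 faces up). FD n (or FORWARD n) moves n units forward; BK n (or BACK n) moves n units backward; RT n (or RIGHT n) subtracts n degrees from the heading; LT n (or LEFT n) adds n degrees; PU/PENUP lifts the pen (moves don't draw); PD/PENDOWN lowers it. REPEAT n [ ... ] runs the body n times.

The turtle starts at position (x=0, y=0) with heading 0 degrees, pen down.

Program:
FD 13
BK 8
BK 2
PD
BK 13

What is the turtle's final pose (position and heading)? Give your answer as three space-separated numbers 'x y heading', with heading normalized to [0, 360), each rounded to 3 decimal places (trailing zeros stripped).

Answer: -10 0 0

Derivation:
Executing turtle program step by step:
Start: pos=(0,0), heading=0, pen down
FD 13: (0,0) -> (13,0) [heading=0, draw]
BK 8: (13,0) -> (5,0) [heading=0, draw]
BK 2: (5,0) -> (3,0) [heading=0, draw]
PD: pen down
BK 13: (3,0) -> (-10,0) [heading=0, draw]
Final: pos=(-10,0), heading=0, 4 segment(s) drawn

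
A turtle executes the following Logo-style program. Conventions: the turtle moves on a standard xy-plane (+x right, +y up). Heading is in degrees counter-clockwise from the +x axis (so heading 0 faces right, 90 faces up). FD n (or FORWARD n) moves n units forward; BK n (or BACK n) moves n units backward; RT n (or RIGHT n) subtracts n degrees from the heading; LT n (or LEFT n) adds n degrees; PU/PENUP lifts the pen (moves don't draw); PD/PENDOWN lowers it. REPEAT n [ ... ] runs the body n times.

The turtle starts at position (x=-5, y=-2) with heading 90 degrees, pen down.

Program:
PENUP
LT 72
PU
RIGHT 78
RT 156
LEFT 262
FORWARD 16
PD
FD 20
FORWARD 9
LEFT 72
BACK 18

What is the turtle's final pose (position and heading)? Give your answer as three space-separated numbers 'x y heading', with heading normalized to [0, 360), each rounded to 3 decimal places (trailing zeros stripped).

Executing turtle program step by step:
Start: pos=(-5,-2), heading=90, pen down
PU: pen up
LT 72: heading 90 -> 162
PU: pen up
RT 78: heading 162 -> 84
RT 156: heading 84 -> 288
LT 262: heading 288 -> 190
FD 16: (-5,-2) -> (-20.757,-4.778) [heading=190, move]
PD: pen down
FD 20: (-20.757,-4.778) -> (-40.453,-8.251) [heading=190, draw]
FD 9: (-40.453,-8.251) -> (-49.316,-9.814) [heading=190, draw]
LT 72: heading 190 -> 262
BK 18: (-49.316,-9.814) -> (-46.811,8.011) [heading=262, draw]
Final: pos=(-46.811,8.011), heading=262, 3 segment(s) drawn

Answer: -46.811 8.011 262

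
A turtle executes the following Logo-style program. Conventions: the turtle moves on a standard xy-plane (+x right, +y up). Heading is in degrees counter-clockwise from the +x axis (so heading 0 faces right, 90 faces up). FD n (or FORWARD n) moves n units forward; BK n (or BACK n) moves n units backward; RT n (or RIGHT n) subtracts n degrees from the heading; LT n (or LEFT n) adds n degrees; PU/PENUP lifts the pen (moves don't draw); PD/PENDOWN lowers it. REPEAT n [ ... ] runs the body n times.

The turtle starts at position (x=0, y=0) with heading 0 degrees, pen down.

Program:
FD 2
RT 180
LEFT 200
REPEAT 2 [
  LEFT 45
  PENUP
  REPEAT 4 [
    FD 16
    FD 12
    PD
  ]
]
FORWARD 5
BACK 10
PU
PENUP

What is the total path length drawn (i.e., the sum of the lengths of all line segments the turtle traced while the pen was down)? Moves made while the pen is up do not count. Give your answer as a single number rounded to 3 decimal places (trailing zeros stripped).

Answer: 185

Derivation:
Executing turtle program step by step:
Start: pos=(0,0), heading=0, pen down
FD 2: (0,0) -> (2,0) [heading=0, draw]
RT 180: heading 0 -> 180
LT 200: heading 180 -> 20
REPEAT 2 [
  -- iteration 1/2 --
  LT 45: heading 20 -> 65
  PU: pen up
  REPEAT 4 [
    -- iteration 1/4 --
    FD 16: (2,0) -> (8.762,14.501) [heading=65, move]
    FD 12: (8.762,14.501) -> (13.833,25.377) [heading=65, move]
    PD: pen down
    -- iteration 2/4 --
    FD 16: (13.833,25.377) -> (20.595,39.878) [heading=65, draw]
    FD 12: (20.595,39.878) -> (25.667,50.753) [heading=65, draw]
    PD: pen down
    -- iteration 3/4 --
    FD 16: (25.667,50.753) -> (32.429,65.254) [heading=65, draw]
    FD 12: (32.429,65.254) -> (37.5,76.13) [heading=65, draw]
    PD: pen down
    -- iteration 4/4 --
    FD 16: (37.5,76.13) -> (44.262,90.631) [heading=65, draw]
    FD 12: (44.262,90.631) -> (49.333,101.506) [heading=65, draw]
    PD: pen down
  ]
  -- iteration 2/2 --
  LT 45: heading 65 -> 110
  PU: pen up
  REPEAT 4 [
    -- iteration 1/4 --
    FD 16: (49.333,101.506) -> (43.861,116.542) [heading=110, move]
    FD 12: (43.861,116.542) -> (39.757,127.818) [heading=110, move]
    PD: pen down
    -- iteration 2/4 --
    FD 16: (39.757,127.818) -> (34.284,142.853) [heading=110, draw]
    FD 12: (34.284,142.853) -> (30.18,154.129) [heading=110, draw]
    PD: pen down
    -- iteration 3/4 --
    FD 16: (30.18,154.129) -> (24.708,169.164) [heading=110, draw]
    FD 12: (24.708,169.164) -> (20.604,180.441) [heading=110, draw]
    PD: pen down
    -- iteration 4/4 --
    FD 16: (20.604,180.441) -> (15.131,195.476) [heading=110, draw]
    FD 12: (15.131,195.476) -> (11.027,206.752) [heading=110, draw]
    PD: pen down
  ]
]
FD 5: (11.027,206.752) -> (9.317,211.451) [heading=110, draw]
BK 10: (9.317,211.451) -> (12.737,202.054) [heading=110, draw]
PU: pen up
PU: pen up
Final: pos=(12.737,202.054), heading=110, 15 segment(s) drawn

Segment lengths:
  seg 1: (0,0) -> (2,0), length = 2
  seg 2: (13.833,25.377) -> (20.595,39.878), length = 16
  seg 3: (20.595,39.878) -> (25.667,50.753), length = 12
  seg 4: (25.667,50.753) -> (32.429,65.254), length = 16
  seg 5: (32.429,65.254) -> (37.5,76.13), length = 12
  seg 6: (37.5,76.13) -> (44.262,90.631), length = 16
  seg 7: (44.262,90.631) -> (49.333,101.506), length = 12
  seg 8: (39.757,127.818) -> (34.284,142.853), length = 16
  seg 9: (34.284,142.853) -> (30.18,154.129), length = 12
  seg 10: (30.18,154.129) -> (24.708,169.164), length = 16
  seg 11: (24.708,169.164) -> (20.604,180.441), length = 12
  seg 12: (20.604,180.441) -> (15.131,195.476), length = 16
  seg 13: (15.131,195.476) -> (11.027,206.752), length = 12
  seg 14: (11.027,206.752) -> (9.317,211.451), length = 5
  seg 15: (9.317,211.451) -> (12.737,202.054), length = 10
Total = 185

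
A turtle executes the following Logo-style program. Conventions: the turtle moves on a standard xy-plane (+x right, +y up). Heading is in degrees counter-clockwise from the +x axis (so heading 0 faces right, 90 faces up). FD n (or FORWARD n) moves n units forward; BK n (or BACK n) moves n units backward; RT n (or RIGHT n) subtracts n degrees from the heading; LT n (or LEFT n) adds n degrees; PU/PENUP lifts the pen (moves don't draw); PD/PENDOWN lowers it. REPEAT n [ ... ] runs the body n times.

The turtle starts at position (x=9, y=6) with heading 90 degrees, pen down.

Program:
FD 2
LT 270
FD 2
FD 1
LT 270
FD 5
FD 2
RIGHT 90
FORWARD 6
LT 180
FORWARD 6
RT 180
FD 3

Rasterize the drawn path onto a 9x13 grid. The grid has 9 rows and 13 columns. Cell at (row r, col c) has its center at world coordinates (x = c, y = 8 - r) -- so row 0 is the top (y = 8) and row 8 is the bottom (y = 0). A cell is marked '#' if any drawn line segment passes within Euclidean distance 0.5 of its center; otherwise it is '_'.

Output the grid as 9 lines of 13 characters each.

Answer: _________####
_________#__#
_________#__#
____________#
____________#
____________#
____________#
______#######
_____________

Derivation:
Segment 0: (9,6) -> (9,8)
Segment 1: (9,8) -> (11,8)
Segment 2: (11,8) -> (12,8)
Segment 3: (12,8) -> (12,3)
Segment 4: (12,3) -> (12,1)
Segment 5: (12,1) -> (6,1)
Segment 6: (6,1) -> (12,1)
Segment 7: (12,1) -> (9,1)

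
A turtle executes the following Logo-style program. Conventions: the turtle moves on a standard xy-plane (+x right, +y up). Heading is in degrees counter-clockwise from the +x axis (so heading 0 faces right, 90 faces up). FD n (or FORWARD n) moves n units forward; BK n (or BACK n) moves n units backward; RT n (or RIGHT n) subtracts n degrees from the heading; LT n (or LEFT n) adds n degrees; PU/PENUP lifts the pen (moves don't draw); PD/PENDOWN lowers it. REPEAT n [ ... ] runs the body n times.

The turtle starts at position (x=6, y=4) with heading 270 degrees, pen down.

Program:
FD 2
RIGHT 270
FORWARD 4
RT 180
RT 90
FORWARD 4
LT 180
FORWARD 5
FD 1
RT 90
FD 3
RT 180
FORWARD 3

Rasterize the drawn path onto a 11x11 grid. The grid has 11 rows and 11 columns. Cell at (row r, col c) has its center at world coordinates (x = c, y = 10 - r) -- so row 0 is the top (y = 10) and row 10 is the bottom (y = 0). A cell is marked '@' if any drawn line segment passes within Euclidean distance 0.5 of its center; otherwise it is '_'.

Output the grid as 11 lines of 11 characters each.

Segment 0: (6,4) -> (6,2)
Segment 1: (6,2) -> (10,2)
Segment 2: (10,2) -> (10,6)
Segment 3: (10,6) -> (10,1)
Segment 4: (10,1) -> (10,0)
Segment 5: (10,0) -> (7,-0)
Segment 6: (7,-0) -> (10,0)

Answer: ___________
___________
___________
___________
__________@
__________@
______@___@
______@___@
______@@@@@
__________@
_______@@@@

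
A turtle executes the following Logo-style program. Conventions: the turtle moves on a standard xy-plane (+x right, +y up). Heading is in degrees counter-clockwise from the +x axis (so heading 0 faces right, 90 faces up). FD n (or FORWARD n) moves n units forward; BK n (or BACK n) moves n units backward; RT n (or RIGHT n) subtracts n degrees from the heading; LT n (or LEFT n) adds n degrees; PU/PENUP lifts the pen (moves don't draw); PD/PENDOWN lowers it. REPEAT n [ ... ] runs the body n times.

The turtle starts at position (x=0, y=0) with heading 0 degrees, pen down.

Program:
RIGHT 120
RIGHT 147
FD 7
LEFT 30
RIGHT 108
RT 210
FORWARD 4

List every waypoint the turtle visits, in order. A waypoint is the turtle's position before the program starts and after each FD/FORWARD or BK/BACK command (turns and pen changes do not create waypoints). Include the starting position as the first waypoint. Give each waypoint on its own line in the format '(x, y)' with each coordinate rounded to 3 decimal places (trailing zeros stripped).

Answer: (0, 0)
(-0.366, 6.99)
(-4.23, 8.026)

Derivation:
Executing turtle program step by step:
Start: pos=(0,0), heading=0, pen down
RT 120: heading 0 -> 240
RT 147: heading 240 -> 93
FD 7: (0,0) -> (-0.366,6.99) [heading=93, draw]
LT 30: heading 93 -> 123
RT 108: heading 123 -> 15
RT 210: heading 15 -> 165
FD 4: (-0.366,6.99) -> (-4.23,8.026) [heading=165, draw]
Final: pos=(-4.23,8.026), heading=165, 2 segment(s) drawn
Waypoints (3 total):
(0, 0)
(-0.366, 6.99)
(-4.23, 8.026)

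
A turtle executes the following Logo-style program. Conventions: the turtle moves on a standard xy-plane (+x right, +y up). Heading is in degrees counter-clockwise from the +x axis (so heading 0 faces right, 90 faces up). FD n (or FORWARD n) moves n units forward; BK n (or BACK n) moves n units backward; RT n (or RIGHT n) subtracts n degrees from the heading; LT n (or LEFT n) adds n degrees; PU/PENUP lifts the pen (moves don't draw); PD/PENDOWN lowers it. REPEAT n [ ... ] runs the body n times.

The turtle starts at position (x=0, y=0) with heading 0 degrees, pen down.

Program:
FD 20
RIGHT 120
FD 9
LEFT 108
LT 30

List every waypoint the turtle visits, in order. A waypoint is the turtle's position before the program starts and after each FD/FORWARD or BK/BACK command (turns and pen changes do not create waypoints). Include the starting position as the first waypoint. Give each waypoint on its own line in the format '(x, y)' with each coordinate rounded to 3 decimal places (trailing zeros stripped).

Answer: (0, 0)
(20, 0)
(15.5, -7.794)

Derivation:
Executing turtle program step by step:
Start: pos=(0,0), heading=0, pen down
FD 20: (0,0) -> (20,0) [heading=0, draw]
RT 120: heading 0 -> 240
FD 9: (20,0) -> (15.5,-7.794) [heading=240, draw]
LT 108: heading 240 -> 348
LT 30: heading 348 -> 18
Final: pos=(15.5,-7.794), heading=18, 2 segment(s) drawn
Waypoints (3 total):
(0, 0)
(20, 0)
(15.5, -7.794)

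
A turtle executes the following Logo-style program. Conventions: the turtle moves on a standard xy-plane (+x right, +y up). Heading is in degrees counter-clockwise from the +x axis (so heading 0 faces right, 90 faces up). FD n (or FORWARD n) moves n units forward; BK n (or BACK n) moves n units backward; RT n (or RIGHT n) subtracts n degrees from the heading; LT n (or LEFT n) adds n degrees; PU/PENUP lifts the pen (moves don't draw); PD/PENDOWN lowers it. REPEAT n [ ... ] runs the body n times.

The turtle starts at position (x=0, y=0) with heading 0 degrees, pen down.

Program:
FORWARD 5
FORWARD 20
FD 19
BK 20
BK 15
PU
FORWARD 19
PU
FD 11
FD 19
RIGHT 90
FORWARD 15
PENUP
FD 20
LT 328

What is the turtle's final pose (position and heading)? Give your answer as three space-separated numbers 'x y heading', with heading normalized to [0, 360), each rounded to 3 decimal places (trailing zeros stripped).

Answer: 58 -35 238

Derivation:
Executing turtle program step by step:
Start: pos=(0,0), heading=0, pen down
FD 5: (0,0) -> (5,0) [heading=0, draw]
FD 20: (5,0) -> (25,0) [heading=0, draw]
FD 19: (25,0) -> (44,0) [heading=0, draw]
BK 20: (44,0) -> (24,0) [heading=0, draw]
BK 15: (24,0) -> (9,0) [heading=0, draw]
PU: pen up
FD 19: (9,0) -> (28,0) [heading=0, move]
PU: pen up
FD 11: (28,0) -> (39,0) [heading=0, move]
FD 19: (39,0) -> (58,0) [heading=0, move]
RT 90: heading 0 -> 270
FD 15: (58,0) -> (58,-15) [heading=270, move]
PU: pen up
FD 20: (58,-15) -> (58,-35) [heading=270, move]
LT 328: heading 270 -> 238
Final: pos=(58,-35), heading=238, 5 segment(s) drawn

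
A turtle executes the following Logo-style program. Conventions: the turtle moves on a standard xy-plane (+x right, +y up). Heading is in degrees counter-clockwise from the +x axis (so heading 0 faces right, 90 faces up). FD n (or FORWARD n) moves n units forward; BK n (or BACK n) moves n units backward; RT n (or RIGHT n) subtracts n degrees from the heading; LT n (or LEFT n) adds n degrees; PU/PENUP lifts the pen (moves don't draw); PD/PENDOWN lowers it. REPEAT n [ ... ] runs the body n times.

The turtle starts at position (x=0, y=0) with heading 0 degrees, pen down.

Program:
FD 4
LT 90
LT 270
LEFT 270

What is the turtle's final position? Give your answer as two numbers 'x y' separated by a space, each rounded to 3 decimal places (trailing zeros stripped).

Answer: 4 0

Derivation:
Executing turtle program step by step:
Start: pos=(0,0), heading=0, pen down
FD 4: (0,0) -> (4,0) [heading=0, draw]
LT 90: heading 0 -> 90
LT 270: heading 90 -> 0
LT 270: heading 0 -> 270
Final: pos=(4,0), heading=270, 1 segment(s) drawn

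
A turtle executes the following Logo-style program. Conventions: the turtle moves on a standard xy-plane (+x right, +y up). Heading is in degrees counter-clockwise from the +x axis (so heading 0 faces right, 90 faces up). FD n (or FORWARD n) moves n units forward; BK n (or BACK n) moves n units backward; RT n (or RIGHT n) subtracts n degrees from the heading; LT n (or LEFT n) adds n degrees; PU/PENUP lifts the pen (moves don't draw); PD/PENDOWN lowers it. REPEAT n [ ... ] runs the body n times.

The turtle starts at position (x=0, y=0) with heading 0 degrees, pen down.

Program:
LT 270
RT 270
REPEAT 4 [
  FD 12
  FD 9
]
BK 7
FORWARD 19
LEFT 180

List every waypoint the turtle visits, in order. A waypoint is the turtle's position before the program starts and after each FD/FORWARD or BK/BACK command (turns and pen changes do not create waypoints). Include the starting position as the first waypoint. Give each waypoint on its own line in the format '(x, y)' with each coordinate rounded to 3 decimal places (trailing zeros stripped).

Executing turtle program step by step:
Start: pos=(0,0), heading=0, pen down
LT 270: heading 0 -> 270
RT 270: heading 270 -> 0
REPEAT 4 [
  -- iteration 1/4 --
  FD 12: (0,0) -> (12,0) [heading=0, draw]
  FD 9: (12,0) -> (21,0) [heading=0, draw]
  -- iteration 2/4 --
  FD 12: (21,0) -> (33,0) [heading=0, draw]
  FD 9: (33,0) -> (42,0) [heading=0, draw]
  -- iteration 3/4 --
  FD 12: (42,0) -> (54,0) [heading=0, draw]
  FD 9: (54,0) -> (63,0) [heading=0, draw]
  -- iteration 4/4 --
  FD 12: (63,0) -> (75,0) [heading=0, draw]
  FD 9: (75,0) -> (84,0) [heading=0, draw]
]
BK 7: (84,0) -> (77,0) [heading=0, draw]
FD 19: (77,0) -> (96,0) [heading=0, draw]
LT 180: heading 0 -> 180
Final: pos=(96,0), heading=180, 10 segment(s) drawn
Waypoints (11 total):
(0, 0)
(12, 0)
(21, 0)
(33, 0)
(42, 0)
(54, 0)
(63, 0)
(75, 0)
(84, 0)
(77, 0)
(96, 0)

Answer: (0, 0)
(12, 0)
(21, 0)
(33, 0)
(42, 0)
(54, 0)
(63, 0)
(75, 0)
(84, 0)
(77, 0)
(96, 0)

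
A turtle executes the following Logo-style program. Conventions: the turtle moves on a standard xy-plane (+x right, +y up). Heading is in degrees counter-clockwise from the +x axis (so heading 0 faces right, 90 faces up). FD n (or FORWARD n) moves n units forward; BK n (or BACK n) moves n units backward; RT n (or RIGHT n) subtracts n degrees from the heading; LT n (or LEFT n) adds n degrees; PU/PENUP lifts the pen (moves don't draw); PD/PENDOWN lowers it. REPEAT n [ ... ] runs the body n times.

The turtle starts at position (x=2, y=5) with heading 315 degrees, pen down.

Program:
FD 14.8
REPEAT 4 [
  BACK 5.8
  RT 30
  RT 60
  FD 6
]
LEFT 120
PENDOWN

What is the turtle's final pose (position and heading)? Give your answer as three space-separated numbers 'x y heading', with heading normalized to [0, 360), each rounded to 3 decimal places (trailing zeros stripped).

Executing turtle program step by step:
Start: pos=(2,5), heading=315, pen down
FD 14.8: (2,5) -> (12.465,-5.465) [heading=315, draw]
REPEAT 4 [
  -- iteration 1/4 --
  BK 5.8: (12.465,-5.465) -> (8.364,-1.364) [heading=315, draw]
  RT 30: heading 315 -> 285
  RT 60: heading 285 -> 225
  FD 6: (8.364,-1.364) -> (4.121,-5.607) [heading=225, draw]
  -- iteration 2/4 --
  BK 5.8: (4.121,-5.607) -> (8.223,-1.505) [heading=225, draw]
  RT 30: heading 225 -> 195
  RT 60: heading 195 -> 135
  FD 6: (8.223,-1.505) -> (3.98,2.737) [heading=135, draw]
  -- iteration 3/4 --
  BK 5.8: (3.98,2.737) -> (8.081,-1.364) [heading=135, draw]
  RT 30: heading 135 -> 105
  RT 60: heading 105 -> 45
  FD 6: (8.081,-1.364) -> (12.324,2.879) [heading=45, draw]
  -- iteration 4/4 --
  BK 5.8: (12.324,2.879) -> (8.223,-1.223) [heading=45, draw]
  RT 30: heading 45 -> 15
  RT 60: heading 15 -> 315
  FD 6: (8.223,-1.223) -> (12.465,-5.465) [heading=315, draw]
]
LT 120: heading 315 -> 75
PD: pen down
Final: pos=(12.465,-5.465), heading=75, 9 segment(s) drawn

Answer: 12.465 -5.465 75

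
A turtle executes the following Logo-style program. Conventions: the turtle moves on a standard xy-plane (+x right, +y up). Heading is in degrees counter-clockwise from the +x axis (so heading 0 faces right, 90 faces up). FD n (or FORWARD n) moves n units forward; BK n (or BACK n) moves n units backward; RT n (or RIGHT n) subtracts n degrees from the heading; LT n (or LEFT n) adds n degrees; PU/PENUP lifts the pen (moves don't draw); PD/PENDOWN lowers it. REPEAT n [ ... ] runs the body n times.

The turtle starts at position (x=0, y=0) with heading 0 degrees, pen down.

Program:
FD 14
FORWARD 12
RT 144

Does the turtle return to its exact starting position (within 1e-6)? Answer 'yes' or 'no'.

Answer: no

Derivation:
Executing turtle program step by step:
Start: pos=(0,0), heading=0, pen down
FD 14: (0,0) -> (14,0) [heading=0, draw]
FD 12: (14,0) -> (26,0) [heading=0, draw]
RT 144: heading 0 -> 216
Final: pos=(26,0), heading=216, 2 segment(s) drawn

Start position: (0, 0)
Final position: (26, 0)
Distance = 26; >= 1e-6 -> NOT closed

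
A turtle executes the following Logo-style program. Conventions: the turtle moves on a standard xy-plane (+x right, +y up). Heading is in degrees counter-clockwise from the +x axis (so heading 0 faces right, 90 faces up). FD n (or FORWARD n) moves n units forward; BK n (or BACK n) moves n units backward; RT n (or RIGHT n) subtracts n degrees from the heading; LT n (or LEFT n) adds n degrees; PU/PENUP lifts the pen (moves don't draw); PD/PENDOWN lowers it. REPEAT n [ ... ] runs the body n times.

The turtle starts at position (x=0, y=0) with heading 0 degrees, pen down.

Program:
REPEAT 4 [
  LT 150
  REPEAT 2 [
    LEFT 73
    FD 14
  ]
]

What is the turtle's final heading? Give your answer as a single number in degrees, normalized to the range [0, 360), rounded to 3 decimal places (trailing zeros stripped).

Executing turtle program step by step:
Start: pos=(0,0), heading=0, pen down
REPEAT 4 [
  -- iteration 1/4 --
  LT 150: heading 0 -> 150
  REPEAT 2 [
    -- iteration 1/2 --
    LT 73: heading 150 -> 223
    FD 14: (0,0) -> (-10.239,-9.548) [heading=223, draw]
    -- iteration 2/2 --
    LT 73: heading 223 -> 296
    FD 14: (-10.239,-9.548) -> (-4.102,-22.131) [heading=296, draw]
  ]
  -- iteration 2/4 --
  LT 150: heading 296 -> 86
  REPEAT 2 [
    -- iteration 1/2 --
    LT 73: heading 86 -> 159
    FD 14: (-4.102,-22.131) -> (-17.172,-17.114) [heading=159, draw]
    -- iteration 2/2 --
    LT 73: heading 159 -> 232
    FD 14: (-17.172,-17.114) -> (-25.791,-28.146) [heading=232, draw]
  ]
  -- iteration 3/4 --
  LT 150: heading 232 -> 22
  REPEAT 2 [
    -- iteration 1/2 --
    LT 73: heading 22 -> 95
    FD 14: (-25.791,-28.146) -> (-27.011,-14.199) [heading=95, draw]
    -- iteration 2/2 --
    LT 73: heading 95 -> 168
    FD 14: (-27.011,-14.199) -> (-40.705,-11.289) [heading=168, draw]
  ]
  -- iteration 4/4 --
  LT 150: heading 168 -> 318
  REPEAT 2 [
    -- iteration 1/2 --
    LT 73: heading 318 -> 31
    FD 14: (-40.705,-11.289) -> (-28.705,-4.078) [heading=31, draw]
    -- iteration 2/2 --
    LT 73: heading 31 -> 104
    FD 14: (-28.705,-4.078) -> (-32.092,9.506) [heading=104, draw]
  ]
]
Final: pos=(-32.092,9.506), heading=104, 8 segment(s) drawn

Answer: 104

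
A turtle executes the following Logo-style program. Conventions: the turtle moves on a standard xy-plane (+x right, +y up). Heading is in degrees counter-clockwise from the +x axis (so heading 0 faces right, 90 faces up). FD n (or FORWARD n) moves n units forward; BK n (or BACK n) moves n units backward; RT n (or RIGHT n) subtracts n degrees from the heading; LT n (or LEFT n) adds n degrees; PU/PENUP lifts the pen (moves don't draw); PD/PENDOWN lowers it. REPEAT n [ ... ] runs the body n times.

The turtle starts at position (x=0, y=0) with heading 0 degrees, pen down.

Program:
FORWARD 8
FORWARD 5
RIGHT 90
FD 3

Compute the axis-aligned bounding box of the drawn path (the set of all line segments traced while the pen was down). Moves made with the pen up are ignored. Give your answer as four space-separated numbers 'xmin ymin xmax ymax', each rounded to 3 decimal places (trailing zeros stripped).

Answer: 0 -3 13 0

Derivation:
Executing turtle program step by step:
Start: pos=(0,0), heading=0, pen down
FD 8: (0,0) -> (8,0) [heading=0, draw]
FD 5: (8,0) -> (13,0) [heading=0, draw]
RT 90: heading 0 -> 270
FD 3: (13,0) -> (13,-3) [heading=270, draw]
Final: pos=(13,-3), heading=270, 3 segment(s) drawn

Segment endpoints: x in {0, 8, 13}, y in {-3, 0}
xmin=0, ymin=-3, xmax=13, ymax=0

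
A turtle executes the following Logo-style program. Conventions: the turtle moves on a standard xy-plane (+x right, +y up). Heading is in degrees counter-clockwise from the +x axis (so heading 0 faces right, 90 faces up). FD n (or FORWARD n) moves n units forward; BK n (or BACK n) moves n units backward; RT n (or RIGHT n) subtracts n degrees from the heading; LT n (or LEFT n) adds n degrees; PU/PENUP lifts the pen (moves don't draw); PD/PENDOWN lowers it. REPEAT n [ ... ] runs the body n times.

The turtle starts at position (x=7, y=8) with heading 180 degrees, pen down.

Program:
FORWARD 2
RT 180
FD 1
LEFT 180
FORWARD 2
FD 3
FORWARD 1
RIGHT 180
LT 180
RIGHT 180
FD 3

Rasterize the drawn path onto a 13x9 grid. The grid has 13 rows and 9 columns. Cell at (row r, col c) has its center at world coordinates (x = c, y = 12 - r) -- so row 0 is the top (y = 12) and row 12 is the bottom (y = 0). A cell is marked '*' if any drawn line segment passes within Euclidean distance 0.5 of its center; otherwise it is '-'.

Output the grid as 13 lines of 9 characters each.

Segment 0: (7,8) -> (5,8)
Segment 1: (5,8) -> (6,8)
Segment 2: (6,8) -> (4,8)
Segment 3: (4,8) -> (1,8)
Segment 4: (1,8) -> (0,8)
Segment 5: (0,8) -> (3,8)

Answer: ---------
---------
---------
---------
********-
---------
---------
---------
---------
---------
---------
---------
---------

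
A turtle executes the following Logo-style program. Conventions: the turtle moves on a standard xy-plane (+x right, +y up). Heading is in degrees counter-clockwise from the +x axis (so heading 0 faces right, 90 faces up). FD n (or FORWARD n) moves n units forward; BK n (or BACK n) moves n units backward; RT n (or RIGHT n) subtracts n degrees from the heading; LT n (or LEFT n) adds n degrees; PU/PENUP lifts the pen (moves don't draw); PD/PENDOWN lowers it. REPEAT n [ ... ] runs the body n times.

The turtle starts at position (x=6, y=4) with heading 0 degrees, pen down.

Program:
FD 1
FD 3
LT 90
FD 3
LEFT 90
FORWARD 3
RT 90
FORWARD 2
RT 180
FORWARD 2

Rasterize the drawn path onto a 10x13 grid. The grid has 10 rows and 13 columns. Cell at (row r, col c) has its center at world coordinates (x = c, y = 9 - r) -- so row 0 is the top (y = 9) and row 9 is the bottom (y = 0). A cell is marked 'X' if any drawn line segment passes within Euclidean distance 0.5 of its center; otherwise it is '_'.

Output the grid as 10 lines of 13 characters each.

Segment 0: (6,4) -> (7,4)
Segment 1: (7,4) -> (10,4)
Segment 2: (10,4) -> (10,7)
Segment 3: (10,7) -> (7,7)
Segment 4: (7,7) -> (7,9)
Segment 5: (7,9) -> (7,7)

Answer: _______X_____
_______X_____
_______XXXX__
__________X__
__________X__
______XXXXX__
_____________
_____________
_____________
_____________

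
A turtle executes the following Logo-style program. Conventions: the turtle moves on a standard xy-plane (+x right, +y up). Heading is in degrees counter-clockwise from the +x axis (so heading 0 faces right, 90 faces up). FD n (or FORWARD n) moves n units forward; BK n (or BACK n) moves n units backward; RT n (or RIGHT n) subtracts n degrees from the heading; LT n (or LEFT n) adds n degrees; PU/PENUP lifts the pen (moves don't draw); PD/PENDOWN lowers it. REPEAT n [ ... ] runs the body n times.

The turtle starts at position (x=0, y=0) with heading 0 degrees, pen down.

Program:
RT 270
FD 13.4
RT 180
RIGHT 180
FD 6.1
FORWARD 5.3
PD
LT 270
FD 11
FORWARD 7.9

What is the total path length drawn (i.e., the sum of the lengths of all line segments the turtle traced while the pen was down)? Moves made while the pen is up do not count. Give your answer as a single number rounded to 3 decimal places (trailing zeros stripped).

Executing turtle program step by step:
Start: pos=(0,0), heading=0, pen down
RT 270: heading 0 -> 90
FD 13.4: (0,0) -> (0,13.4) [heading=90, draw]
RT 180: heading 90 -> 270
RT 180: heading 270 -> 90
FD 6.1: (0,13.4) -> (0,19.5) [heading=90, draw]
FD 5.3: (0,19.5) -> (0,24.8) [heading=90, draw]
PD: pen down
LT 270: heading 90 -> 0
FD 11: (0,24.8) -> (11,24.8) [heading=0, draw]
FD 7.9: (11,24.8) -> (18.9,24.8) [heading=0, draw]
Final: pos=(18.9,24.8), heading=0, 5 segment(s) drawn

Segment lengths:
  seg 1: (0,0) -> (0,13.4), length = 13.4
  seg 2: (0,13.4) -> (0,19.5), length = 6.1
  seg 3: (0,19.5) -> (0,24.8), length = 5.3
  seg 4: (0,24.8) -> (11,24.8), length = 11
  seg 5: (11,24.8) -> (18.9,24.8), length = 7.9
Total = 43.7

Answer: 43.7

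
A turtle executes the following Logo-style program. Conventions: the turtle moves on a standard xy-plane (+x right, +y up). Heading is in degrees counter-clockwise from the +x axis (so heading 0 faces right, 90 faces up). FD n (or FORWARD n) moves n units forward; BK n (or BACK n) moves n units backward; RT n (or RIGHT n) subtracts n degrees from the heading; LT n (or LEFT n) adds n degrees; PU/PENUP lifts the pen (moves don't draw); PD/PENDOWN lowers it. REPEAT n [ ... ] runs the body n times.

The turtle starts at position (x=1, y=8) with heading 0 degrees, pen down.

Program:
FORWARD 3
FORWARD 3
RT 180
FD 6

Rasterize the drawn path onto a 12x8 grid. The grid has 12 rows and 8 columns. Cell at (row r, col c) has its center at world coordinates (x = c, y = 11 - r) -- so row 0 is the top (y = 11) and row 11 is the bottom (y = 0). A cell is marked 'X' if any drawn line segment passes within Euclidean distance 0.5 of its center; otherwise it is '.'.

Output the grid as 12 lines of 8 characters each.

Segment 0: (1,8) -> (4,8)
Segment 1: (4,8) -> (7,8)
Segment 2: (7,8) -> (1,8)

Answer: ........
........
........
.XXXXXXX
........
........
........
........
........
........
........
........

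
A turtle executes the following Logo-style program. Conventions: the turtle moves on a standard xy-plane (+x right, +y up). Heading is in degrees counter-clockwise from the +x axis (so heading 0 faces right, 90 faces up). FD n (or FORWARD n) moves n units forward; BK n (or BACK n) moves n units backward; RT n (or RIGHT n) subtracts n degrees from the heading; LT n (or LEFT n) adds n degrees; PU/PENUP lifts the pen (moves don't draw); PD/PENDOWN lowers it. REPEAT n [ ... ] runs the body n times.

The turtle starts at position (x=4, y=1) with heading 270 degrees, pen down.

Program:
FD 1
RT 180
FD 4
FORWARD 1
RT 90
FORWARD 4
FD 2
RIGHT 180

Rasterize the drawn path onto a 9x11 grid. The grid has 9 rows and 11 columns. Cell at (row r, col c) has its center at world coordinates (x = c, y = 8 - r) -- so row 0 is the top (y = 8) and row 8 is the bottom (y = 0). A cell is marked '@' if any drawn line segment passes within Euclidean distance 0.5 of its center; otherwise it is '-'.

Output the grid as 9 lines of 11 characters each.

Segment 0: (4,1) -> (4,0)
Segment 1: (4,0) -> (4,4)
Segment 2: (4,4) -> (4,5)
Segment 3: (4,5) -> (8,5)
Segment 4: (8,5) -> (10,5)

Answer: -----------
-----------
-----------
----@@@@@@@
----@------
----@------
----@------
----@------
----@------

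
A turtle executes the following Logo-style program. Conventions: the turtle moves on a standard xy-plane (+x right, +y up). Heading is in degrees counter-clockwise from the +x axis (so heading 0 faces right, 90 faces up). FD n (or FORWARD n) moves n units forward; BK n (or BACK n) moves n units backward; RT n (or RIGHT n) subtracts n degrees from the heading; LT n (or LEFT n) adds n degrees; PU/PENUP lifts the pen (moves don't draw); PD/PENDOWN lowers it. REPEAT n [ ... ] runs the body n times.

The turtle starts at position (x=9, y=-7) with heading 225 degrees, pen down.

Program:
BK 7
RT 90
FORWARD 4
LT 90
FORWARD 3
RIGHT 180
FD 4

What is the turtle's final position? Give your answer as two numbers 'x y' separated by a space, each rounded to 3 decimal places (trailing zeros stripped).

Executing turtle program step by step:
Start: pos=(9,-7), heading=225, pen down
BK 7: (9,-7) -> (13.95,-2.05) [heading=225, draw]
RT 90: heading 225 -> 135
FD 4: (13.95,-2.05) -> (11.121,0.778) [heading=135, draw]
LT 90: heading 135 -> 225
FD 3: (11.121,0.778) -> (9,-1.343) [heading=225, draw]
RT 180: heading 225 -> 45
FD 4: (9,-1.343) -> (11.828,1.485) [heading=45, draw]
Final: pos=(11.828,1.485), heading=45, 4 segment(s) drawn

Answer: 11.828 1.485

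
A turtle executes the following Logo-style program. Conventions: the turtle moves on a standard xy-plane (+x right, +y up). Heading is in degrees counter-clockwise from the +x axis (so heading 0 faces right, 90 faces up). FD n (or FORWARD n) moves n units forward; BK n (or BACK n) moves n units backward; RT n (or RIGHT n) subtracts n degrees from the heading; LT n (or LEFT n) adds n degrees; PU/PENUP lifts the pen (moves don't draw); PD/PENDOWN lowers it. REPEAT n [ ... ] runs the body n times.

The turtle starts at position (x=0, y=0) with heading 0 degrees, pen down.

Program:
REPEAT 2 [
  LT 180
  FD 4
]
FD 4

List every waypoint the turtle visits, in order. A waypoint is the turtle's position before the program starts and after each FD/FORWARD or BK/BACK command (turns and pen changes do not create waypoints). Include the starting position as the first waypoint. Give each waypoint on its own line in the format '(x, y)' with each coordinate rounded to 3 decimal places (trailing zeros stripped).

Answer: (0, 0)
(-4, 0)
(0, 0)
(4, 0)

Derivation:
Executing turtle program step by step:
Start: pos=(0,0), heading=0, pen down
REPEAT 2 [
  -- iteration 1/2 --
  LT 180: heading 0 -> 180
  FD 4: (0,0) -> (-4,0) [heading=180, draw]
  -- iteration 2/2 --
  LT 180: heading 180 -> 0
  FD 4: (-4,0) -> (0,0) [heading=0, draw]
]
FD 4: (0,0) -> (4,0) [heading=0, draw]
Final: pos=(4,0), heading=0, 3 segment(s) drawn
Waypoints (4 total):
(0, 0)
(-4, 0)
(0, 0)
(4, 0)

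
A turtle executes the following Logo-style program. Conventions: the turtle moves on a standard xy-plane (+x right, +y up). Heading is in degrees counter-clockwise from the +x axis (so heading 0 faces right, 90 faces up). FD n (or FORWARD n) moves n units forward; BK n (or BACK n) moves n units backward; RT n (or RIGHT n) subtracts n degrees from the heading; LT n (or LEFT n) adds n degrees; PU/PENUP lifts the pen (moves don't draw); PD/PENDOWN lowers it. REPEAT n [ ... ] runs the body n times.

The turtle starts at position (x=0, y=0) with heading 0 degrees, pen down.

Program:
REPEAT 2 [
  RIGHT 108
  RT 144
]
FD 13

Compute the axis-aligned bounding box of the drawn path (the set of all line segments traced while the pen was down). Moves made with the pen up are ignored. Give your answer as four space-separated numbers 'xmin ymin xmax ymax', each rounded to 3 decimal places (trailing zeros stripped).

Answer: -10.517 -7.641 0 0

Derivation:
Executing turtle program step by step:
Start: pos=(0,0), heading=0, pen down
REPEAT 2 [
  -- iteration 1/2 --
  RT 108: heading 0 -> 252
  RT 144: heading 252 -> 108
  -- iteration 2/2 --
  RT 108: heading 108 -> 0
  RT 144: heading 0 -> 216
]
FD 13: (0,0) -> (-10.517,-7.641) [heading=216, draw]
Final: pos=(-10.517,-7.641), heading=216, 1 segment(s) drawn

Segment endpoints: x in {-10.517, 0}, y in {-7.641, 0}
xmin=-10.517, ymin=-7.641, xmax=0, ymax=0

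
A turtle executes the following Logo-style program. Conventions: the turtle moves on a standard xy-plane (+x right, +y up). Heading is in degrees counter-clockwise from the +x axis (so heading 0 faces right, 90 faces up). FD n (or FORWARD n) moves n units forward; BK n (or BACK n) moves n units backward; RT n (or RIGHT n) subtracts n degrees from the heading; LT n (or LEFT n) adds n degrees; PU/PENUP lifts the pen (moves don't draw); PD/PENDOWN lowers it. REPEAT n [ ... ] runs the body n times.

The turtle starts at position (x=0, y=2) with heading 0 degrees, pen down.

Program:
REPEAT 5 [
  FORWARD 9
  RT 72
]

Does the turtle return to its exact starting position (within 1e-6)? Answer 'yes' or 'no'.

Executing turtle program step by step:
Start: pos=(0,2), heading=0, pen down
REPEAT 5 [
  -- iteration 1/5 --
  FD 9: (0,2) -> (9,2) [heading=0, draw]
  RT 72: heading 0 -> 288
  -- iteration 2/5 --
  FD 9: (9,2) -> (11.781,-6.56) [heading=288, draw]
  RT 72: heading 288 -> 216
  -- iteration 3/5 --
  FD 9: (11.781,-6.56) -> (4.5,-11.85) [heading=216, draw]
  RT 72: heading 216 -> 144
  -- iteration 4/5 --
  FD 9: (4.5,-11.85) -> (-2.781,-6.56) [heading=144, draw]
  RT 72: heading 144 -> 72
  -- iteration 5/5 --
  FD 9: (-2.781,-6.56) -> (0,2) [heading=72, draw]
  RT 72: heading 72 -> 0
]
Final: pos=(0,2), heading=0, 5 segment(s) drawn

Start position: (0, 2)
Final position: (0, 2)
Distance = 0; < 1e-6 -> CLOSED

Answer: yes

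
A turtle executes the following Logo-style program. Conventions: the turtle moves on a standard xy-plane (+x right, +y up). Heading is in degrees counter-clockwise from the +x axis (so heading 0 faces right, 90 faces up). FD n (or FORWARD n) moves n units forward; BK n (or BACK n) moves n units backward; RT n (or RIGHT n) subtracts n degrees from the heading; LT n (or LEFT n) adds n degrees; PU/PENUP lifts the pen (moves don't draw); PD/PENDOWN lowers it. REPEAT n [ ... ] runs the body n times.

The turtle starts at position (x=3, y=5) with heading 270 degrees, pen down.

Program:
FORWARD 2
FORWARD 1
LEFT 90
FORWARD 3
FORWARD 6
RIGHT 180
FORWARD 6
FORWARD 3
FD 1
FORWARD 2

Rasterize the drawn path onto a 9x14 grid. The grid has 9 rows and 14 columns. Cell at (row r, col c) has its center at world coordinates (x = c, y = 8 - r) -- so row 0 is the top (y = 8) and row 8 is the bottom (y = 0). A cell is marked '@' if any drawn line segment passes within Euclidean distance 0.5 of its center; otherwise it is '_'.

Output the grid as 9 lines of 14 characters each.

Answer: ______________
______________
______________
___@__________
___@__________
___@__________
@@@@@@@@@@@@@_
______________
______________

Derivation:
Segment 0: (3,5) -> (3,3)
Segment 1: (3,3) -> (3,2)
Segment 2: (3,2) -> (6,2)
Segment 3: (6,2) -> (12,2)
Segment 4: (12,2) -> (6,2)
Segment 5: (6,2) -> (3,2)
Segment 6: (3,2) -> (2,2)
Segment 7: (2,2) -> (0,2)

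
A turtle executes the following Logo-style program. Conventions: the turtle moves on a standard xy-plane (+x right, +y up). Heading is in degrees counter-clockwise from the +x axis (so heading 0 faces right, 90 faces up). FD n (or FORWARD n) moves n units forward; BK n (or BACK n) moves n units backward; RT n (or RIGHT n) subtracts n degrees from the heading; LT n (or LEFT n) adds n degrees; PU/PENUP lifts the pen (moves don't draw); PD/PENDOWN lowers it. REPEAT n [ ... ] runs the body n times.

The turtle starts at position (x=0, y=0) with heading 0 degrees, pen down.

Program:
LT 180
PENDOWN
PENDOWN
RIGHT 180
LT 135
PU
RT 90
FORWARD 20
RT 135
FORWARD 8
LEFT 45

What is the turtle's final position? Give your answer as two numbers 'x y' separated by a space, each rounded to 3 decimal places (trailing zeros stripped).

Executing turtle program step by step:
Start: pos=(0,0), heading=0, pen down
LT 180: heading 0 -> 180
PD: pen down
PD: pen down
RT 180: heading 180 -> 0
LT 135: heading 0 -> 135
PU: pen up
RT 90: heading 135 -> 45
FD 20: (0,0) -> (14.142,14.142) [heading=45, move]
RT 135: heading 45 -> 270
FD 8: (14.142,14.142) -> (14.142,6.142) [heading=270, move]
LT 45: heading 270 -> 315
Final: pos=(14.142,6.142), heading=315, 0 segment(s) drawn

Answer: 14.142 6.142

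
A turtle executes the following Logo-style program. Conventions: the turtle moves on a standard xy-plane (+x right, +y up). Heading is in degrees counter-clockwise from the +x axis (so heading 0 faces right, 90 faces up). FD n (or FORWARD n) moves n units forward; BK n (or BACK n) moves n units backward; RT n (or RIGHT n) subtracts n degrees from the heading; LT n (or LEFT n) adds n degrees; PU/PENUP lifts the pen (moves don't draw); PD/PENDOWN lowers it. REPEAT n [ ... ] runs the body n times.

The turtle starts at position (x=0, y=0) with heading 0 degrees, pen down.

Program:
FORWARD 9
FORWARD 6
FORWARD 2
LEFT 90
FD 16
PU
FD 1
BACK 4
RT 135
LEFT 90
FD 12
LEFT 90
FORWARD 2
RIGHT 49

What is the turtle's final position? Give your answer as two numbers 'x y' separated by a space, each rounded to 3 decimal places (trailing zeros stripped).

Answer: 24.071 22.899

Derivation:
Executing turtle program step by step:
Start: pos=(0,0), heading=0, pen down
FD 9: (0,0) -> (9,0) [heading=0, draw]
FD 6: (9,0) -> (15,0) [heading=0, draw]
FD 2: (15,0) -> (17,0) [heading=0, draw]
LT 90: heading 0 -> 90
FD 16: (17,0) -> (17,16) [heading=90, draw]
PU: pen up
FD 1: (17,16) -> (17,17) [heading=90, move]
BK 4: (17,17) -> (17,13) [heading=90, move]
RT 135: heading 90 -> 315
LT 90: heading 315 -> 45
FD 12: (17,13) -> (25.485,21.485) [heading=45, move]
LT 90: heading 45 -> 135
FD 2: (25.485,21.485) -> (24.071,22.899) [heading=135, move]
RT 49: heading 135 -> 86
Final: pos=(24.071,22.899), heading=86, 4 segment(s) drawn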